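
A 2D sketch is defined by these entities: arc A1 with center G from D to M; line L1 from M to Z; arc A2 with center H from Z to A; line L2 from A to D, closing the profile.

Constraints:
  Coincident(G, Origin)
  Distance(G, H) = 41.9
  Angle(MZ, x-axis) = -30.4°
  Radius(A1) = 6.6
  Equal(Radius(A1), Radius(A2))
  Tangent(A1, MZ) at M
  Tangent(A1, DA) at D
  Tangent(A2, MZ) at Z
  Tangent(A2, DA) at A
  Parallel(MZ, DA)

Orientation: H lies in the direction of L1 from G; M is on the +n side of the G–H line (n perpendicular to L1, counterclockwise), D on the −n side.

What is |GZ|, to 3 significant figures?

42.4

The slot axis is L1's direction at -30.4°, so u = (cos -30.4°, sin -30.4°) = (0.863, -0.506) and n = (−sin -30.4°, cos -30.4°) = (0.506, 0.863). G is at the origin and H lies 41.9 along u from G, so H = 41.9·u = (36.1, -21.2). Tangency of A1 to both parallel lines with radius 6.6 puts M and D at G ± 6.6·n: M = (3.34, 5.69), D = (-3.34, -5.69). Equal radii place Z and A the same way about H: Z = H + 6.6·n = (39.5, -15.5), A = H − 6.6·n = (32.8, -26.9). Then |GZ| = |Z − G| = 42.4.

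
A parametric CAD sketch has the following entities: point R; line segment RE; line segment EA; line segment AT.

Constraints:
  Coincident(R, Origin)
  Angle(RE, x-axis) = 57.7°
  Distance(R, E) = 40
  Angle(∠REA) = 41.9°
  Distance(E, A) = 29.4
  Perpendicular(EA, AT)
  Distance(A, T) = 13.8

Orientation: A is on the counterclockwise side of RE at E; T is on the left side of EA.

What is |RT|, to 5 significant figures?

12.919

∠REA = 41.9°, so EA runs at 57.7° + (180° − 41.9°) = 195.80° from the x-axis; with |EA| = 29.4, A = E + 29.4·(cos 195.80°, sin 195.80°) = (-6.9151, 25.805). EA is perpendicular to AT; with |AT| = 13.8 on the left of EA, T = A + 13.8·(0.27228, -0.96222) = (-3.1576, 12.527). Then |RT| = |T − R| = 12.919.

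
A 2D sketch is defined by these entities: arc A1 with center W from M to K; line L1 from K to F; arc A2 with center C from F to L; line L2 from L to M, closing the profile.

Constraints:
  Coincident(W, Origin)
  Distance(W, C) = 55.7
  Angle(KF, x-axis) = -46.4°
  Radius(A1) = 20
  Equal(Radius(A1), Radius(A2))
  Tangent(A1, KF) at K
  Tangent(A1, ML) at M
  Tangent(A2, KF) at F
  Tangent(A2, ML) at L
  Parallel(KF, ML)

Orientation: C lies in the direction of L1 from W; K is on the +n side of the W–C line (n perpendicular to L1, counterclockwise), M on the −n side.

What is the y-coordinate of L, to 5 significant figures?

-54.129

The slot axis is L1's direction at -46.4°, so u = (cos -46.4°, sin -46.4°) = (0.68962, -0.72417) and n = (−sin -46.4°, cos -46.4°) = (0.72417, 0.68962). W is at the origin and C lies 55.7 along u from W, so C = 55.7·u = (38.412, -40.336). Tangency of A1 to both parallel lines with radius 20.0 puts K and M at W ± 20.0·n: K = (14.483, 13.792), M = (-14.483, -13.792). Equal radii place F and L the same way about C: F = C + 20.0·n = (52.895, -26.544), L = C − 20.0·n = (23.928, -54.129). So L.y = -54.129.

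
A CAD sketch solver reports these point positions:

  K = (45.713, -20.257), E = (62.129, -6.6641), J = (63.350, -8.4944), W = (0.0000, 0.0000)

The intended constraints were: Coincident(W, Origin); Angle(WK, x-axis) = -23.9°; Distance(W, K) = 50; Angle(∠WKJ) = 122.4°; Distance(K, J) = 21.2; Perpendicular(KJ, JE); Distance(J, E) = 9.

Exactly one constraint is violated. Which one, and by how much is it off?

Distance(J, E) = 9 — off by 6.80.

W = (0.00, 0.00) ✓; WK at -23.90° ✓; |WK| = 50.00 ✓; ∠WKJ = 122.4° ✓; |KJ| = 21.20 ✓; ∠(KJ, JE) = 90.01° ✓; |JE| = 2.200 ✗.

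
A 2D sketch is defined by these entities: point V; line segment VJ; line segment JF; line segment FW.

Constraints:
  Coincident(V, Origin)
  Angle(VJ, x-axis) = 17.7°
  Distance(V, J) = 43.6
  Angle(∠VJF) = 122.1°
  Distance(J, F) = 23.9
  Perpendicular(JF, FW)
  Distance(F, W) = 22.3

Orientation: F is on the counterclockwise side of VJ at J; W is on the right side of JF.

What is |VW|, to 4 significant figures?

75.66

∠VJF = 122.1°, so JF runs at 17.7° + (180° − 122.1°) = 75.60° from the x-axis; with |JF| = 23.9, F = J + 23.9·(cos 75.60°, sin 75.60°) = (47.48, 36.40). The perpendicularity gives FW at right angles to JF; with |FW| = 22.3 on the right of JF, W = F + 22.3·(0.9686, -0.2487) = (69.08, 30.86). Then |VW| = |W − V| = 75.66.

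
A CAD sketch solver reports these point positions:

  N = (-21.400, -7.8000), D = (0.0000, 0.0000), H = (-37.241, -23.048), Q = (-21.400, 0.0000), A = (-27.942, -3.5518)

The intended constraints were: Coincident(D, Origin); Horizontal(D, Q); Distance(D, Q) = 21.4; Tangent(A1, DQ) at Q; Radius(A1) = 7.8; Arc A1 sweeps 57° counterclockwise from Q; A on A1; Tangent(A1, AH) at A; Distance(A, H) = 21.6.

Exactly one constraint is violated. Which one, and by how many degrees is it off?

Tangent(A1, AH) at A — off by 7.50°.

D = (0.00, 0.00) ✓; D.y = 0.00, Q.y = 0.00 ✓; |DQ| = 21.40 ✓; ∠(NQ, QD) = 90.00° ✓; |NQ| = 7.800 ✓; bearing(N→A) − bearing(N→Q) = 57.00° ✓; |NA| = 7.800 ✓; ∠(NA, AH) = 82.50° ✗; |AH| = 21.60 ✓.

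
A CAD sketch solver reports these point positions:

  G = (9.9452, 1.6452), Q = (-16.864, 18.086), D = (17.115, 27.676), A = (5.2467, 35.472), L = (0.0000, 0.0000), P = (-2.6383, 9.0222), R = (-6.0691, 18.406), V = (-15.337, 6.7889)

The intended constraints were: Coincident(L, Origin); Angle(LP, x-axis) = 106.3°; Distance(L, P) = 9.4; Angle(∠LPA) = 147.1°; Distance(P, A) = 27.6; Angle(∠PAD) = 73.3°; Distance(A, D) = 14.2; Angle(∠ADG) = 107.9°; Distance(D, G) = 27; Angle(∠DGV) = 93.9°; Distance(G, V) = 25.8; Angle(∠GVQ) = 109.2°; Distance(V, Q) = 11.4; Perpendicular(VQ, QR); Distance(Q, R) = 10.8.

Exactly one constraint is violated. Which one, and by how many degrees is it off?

Perpendicular(VQ, QR) — off by 6.00°.

L = (0.00, 0.00) ✓; LP at 106.3° ✓; |LP| = 9.400 ✓; ∠LPA = 147.1° ✓; |PA| = 27.60 ✓; ∠PAD = 73.30° ✓; |AD| = 14.20 ✓; ∠ADG = 107.9° ✓; |DG| = 27.00 ✓; ∠DGV = 93.90° ✓; |GV| = 25.80 ✓; ∠GVQ = 109.2° ✓; |VQ| = 11.40 ✓; ∠(VQ, QR) = 96.00° ✗; |QR| = 10.80 ✓.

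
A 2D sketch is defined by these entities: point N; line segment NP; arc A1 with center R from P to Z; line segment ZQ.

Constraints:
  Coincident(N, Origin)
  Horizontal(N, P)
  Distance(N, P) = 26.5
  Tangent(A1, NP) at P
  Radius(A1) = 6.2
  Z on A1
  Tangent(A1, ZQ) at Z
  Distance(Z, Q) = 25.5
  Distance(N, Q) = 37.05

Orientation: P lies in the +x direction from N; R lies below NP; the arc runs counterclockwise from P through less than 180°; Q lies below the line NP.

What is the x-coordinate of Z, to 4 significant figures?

20.30

Checks: |RZ| = 6.200 ✓; ∠(RZ, ZQ) = 90.00° ✓; |ZQ| = 25.50 ✓; |NQ| = 37.05 ✓.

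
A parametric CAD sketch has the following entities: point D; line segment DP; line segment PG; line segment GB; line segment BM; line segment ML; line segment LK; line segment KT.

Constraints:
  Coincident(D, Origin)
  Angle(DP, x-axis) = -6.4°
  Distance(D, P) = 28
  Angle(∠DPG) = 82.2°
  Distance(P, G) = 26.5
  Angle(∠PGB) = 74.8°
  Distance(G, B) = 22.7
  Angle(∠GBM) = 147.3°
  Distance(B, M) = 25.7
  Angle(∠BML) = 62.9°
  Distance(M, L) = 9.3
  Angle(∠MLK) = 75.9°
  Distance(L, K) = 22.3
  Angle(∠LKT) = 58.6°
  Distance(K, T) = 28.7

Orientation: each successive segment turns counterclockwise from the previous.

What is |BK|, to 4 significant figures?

7.939

D is at the origin; DP runs at -6.4° with length 28.0, so P = (27.83, -3.121). ∠DPG = 82.2° gives PG at 91.40° from the x-axis; with |PG| = 26.5, G = (27.18, 23.37). ∠PGB = 74.8° gives GB at -163.4° from the x-axis; with |GB| = 22.7, B = (5.424, 16.89). ∠GBM = 147.3° gives BM at -130.7° from the x-axis; with |BM| = 25.7, M = (-11.33, -2.598). ∠BML = 62.9° gives ML at -13.60° from the x-axis; with |ML| = 9.3, L = (-2.296, -4.785). ∠MLK = 75.9° gives LK at 90.50° from the x-axis; with |LK| = 22.3, K = (-2.490, 17.51). Then |BK| = |K − B| = 7.939.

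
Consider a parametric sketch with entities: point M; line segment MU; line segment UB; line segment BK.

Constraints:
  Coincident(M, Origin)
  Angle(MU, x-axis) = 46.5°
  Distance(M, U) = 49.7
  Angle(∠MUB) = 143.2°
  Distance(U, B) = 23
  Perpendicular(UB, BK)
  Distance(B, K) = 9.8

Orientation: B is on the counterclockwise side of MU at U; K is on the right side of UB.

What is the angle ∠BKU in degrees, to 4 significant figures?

66.92°

∠MUB = 143.2°, so UB runs at 46.5° + (180° − 143.2°) = 83.30° from the x-axis; with |UB| = 23.0, B = U + 23.0·(cos 83.30°, sin 83.30°) = (36.89, 58.89). UB is perpendicular to BK; with |BK| = 9.8 on the right of UB, K = B + 9.8·(0.9932, -0.1167) = (46.63, 57.75). Then cos ∠BKU = KB·KU / (|KB||KU|), giving 66.92°.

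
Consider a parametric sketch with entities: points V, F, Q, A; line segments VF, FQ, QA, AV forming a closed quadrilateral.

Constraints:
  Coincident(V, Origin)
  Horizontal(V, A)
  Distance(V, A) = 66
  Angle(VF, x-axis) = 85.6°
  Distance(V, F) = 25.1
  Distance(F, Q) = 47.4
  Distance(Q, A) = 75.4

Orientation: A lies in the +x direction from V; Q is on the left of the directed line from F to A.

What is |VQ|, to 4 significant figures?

70.50

Checks: |FQ| = 47.40 ✓; |QA| = 75.40 ✓.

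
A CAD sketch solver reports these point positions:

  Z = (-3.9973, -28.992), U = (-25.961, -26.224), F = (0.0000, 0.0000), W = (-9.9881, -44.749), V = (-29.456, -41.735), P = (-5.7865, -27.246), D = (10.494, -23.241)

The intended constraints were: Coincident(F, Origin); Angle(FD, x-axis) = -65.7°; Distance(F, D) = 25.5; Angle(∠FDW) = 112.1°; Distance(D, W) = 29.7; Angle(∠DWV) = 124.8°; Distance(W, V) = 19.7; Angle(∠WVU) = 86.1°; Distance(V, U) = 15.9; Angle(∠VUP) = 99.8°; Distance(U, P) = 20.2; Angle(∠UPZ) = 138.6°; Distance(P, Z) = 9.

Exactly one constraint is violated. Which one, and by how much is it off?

Distance(P, Z) = 9 — off by 6.50.

F = (0.00, 0.00) ✓; FD at -65.70° ✓; |FD| = 25.50 ✓; ∠FDW = 112.1° ✓; |DW| = 29.70 ✓; ∠DWV = 124.8° ✓; |WV| = 19.70 ✓; ∠WVU = 86.10° ✓; |VU| = 15.90 ✓; ∠VUP = 99.80° ✓; |UP| = 20.20 ✓; ∠UPZ = 138.6° ✓; |PZ| = 2.500 ✗.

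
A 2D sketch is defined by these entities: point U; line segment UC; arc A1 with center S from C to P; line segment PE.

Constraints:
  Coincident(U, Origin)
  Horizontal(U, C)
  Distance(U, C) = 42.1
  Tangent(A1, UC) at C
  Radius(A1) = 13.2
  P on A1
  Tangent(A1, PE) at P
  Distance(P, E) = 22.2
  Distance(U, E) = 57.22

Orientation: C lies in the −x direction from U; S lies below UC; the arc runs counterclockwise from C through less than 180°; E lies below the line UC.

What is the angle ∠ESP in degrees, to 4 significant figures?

59.26°

U is at the origin; U and C share the same y with |UC| = 42.1 and C on the −x side, so C = (-42.10, 0.000). The tangent condition forces SC to be normal to UC, so S = C + (0, -13.2) = (-42.10, -13.20). Since SP ⟂ PE (tangency), |SE| = √(13.2² + 22.2²) = 25.83 regardless of where P sits on A1. So E lies on both circle(U, 57.22) and circle(S, 25.83); the below-UC intersection is E = (-41.85, -39.03). P is the foot of the tangent from E: P = (-53.38, -20.06).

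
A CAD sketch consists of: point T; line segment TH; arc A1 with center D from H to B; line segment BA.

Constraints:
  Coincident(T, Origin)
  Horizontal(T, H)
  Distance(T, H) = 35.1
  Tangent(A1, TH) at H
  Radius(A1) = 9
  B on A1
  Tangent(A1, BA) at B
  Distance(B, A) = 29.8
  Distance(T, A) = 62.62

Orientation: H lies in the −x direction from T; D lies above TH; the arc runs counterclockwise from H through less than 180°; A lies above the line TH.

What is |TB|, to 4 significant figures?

33.20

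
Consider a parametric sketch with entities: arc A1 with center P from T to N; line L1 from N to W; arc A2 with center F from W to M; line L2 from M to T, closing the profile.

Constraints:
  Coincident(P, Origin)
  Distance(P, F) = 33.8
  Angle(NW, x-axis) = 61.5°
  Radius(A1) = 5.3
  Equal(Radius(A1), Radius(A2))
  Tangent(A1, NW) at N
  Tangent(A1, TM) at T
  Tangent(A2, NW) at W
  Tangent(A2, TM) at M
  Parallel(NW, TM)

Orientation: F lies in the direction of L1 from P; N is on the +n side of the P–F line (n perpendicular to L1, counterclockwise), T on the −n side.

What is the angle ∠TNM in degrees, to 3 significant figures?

72.6°

The slot axis is L1's direction at 61.5°, so u = (cos 61.5°, sin 61.5°) = (0.477, 0.879) and n = (−sin 61.5°, cos 61.5°) = (-0.879, 0.477). P is at the origin and F lies 33.8 along u from P, so F = 33.8·u = (16.1, 29.7). Tangency of A1 to both parallel lines with radius 5.3 puts N and T at P ± 5.3·n: N = (-4.66, 2.53), T = (4.66, -2.53). Equal radii place W and M the same way about F: W = F + 5.3·n = (11.5, 32.2), M = F − 5.3·n = (20.8, 27.2). Then cos ∠TNM = NT·NM / (|NT||NM|), giving 72.6°.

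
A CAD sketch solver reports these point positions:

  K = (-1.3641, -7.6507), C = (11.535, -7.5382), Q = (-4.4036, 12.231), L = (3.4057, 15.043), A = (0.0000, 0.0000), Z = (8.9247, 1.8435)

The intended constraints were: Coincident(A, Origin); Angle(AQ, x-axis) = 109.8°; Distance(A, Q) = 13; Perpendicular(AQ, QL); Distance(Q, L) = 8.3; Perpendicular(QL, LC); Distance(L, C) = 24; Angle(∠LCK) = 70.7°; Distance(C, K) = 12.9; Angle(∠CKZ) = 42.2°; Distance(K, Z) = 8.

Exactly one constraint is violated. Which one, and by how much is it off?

Distance(K, Z) = 8 — off by 6.00.

A = (0.00, 0.00) ✓; AQ at 109.8° ✓; |AQ| = 13.00 ✓; ∠(AQ, QL) = 90.00° ✓; |QL| = 8.300 ✓; ∠(QL, LC) = 90.00° ✓; |LC| = 24.00 ✓; ∠LCK = 70.70° ✓; |CK| = 12.90 ✓; ∠CKZ = 42.20° ✓; |KZ| = 14.00 ✗.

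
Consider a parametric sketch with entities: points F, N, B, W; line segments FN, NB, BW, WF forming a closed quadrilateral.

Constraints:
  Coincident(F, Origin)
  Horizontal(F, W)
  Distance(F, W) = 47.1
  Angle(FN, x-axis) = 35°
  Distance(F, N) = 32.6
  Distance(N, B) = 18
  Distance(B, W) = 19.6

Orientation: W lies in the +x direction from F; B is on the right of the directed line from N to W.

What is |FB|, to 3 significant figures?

27.5

F is at the origin; F and W share the same y with |FW| = 47.1 and W in +x, so W = (47.1, 0). FN runs at 35.0° with |FN| = 32.6, so N = (26.7, 18.7). B is determined by |NB| = 18.0 and |BW| = 19.6 together: it lies at the intersection of circle(N, 18.0) and circle(W, 19.6). With |NW| = 27.7, the foot of the radical line on NW is 12.7 from N and the perpendicular offset is √(18.0² − 12.7²) = 12.7. Taking the right-of-NW solution: B = (27.5, 0.717).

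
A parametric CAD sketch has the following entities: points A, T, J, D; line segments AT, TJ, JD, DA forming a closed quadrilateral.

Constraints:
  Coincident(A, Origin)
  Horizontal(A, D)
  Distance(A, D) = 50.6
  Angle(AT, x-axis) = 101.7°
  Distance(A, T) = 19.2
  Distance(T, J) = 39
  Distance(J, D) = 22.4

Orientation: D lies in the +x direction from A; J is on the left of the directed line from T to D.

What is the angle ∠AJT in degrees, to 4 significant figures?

28.67°

Checks: |TJ| = 39.00 ✓; |JD| = 22.40 ✓.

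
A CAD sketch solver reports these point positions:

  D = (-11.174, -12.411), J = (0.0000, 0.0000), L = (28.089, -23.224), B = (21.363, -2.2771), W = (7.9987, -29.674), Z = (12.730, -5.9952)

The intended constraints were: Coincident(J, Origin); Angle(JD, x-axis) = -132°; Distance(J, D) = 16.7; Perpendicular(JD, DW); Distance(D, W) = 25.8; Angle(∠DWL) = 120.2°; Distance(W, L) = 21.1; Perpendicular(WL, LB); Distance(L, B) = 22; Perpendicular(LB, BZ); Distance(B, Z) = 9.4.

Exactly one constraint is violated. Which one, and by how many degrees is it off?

Perpendicular(LB, BZ) — off by 5.50°.

J = (0.00, 0.00) ✓; JD at -132.0° ✓; |JD| = 16.70 ✓; ∠(JD, DW) = 90.00° ✓; |DW| = 25.80 ✓; ∠DWL = 120.2° ✓; |WL| = 21.10 ✓; ∠(WL, LB) = 90.00° ✓; |LB| = 22.00 ✓; ∠(LB, BZ) = 95.50° ✗; |BZ| = 9.400 ✓.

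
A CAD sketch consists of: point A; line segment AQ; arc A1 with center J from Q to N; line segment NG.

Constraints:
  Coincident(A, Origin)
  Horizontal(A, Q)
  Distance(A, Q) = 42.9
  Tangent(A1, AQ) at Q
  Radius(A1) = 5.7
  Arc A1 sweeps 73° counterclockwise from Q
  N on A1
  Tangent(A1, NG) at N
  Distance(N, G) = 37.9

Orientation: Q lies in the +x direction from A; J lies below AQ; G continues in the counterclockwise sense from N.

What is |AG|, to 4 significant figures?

48.14

A is at the origin; A and Q share the same y with |AQ| = 42.9 and Q on the +x side, so Q = (42.90, 0.000). The tangent condition forces JQ to be normal to AQ, so J = Q + (0, -5.7) = (42.90, -5.700). On A1, Q sits at bearing 90° from J; a 73° counterclockwise sweep puts N at bearing 163°, so N = J + 5.7·(cos 163°, sin 163°) = (37.45, -4.033). Since A1 is tangent to NG there, JN ⟂ NG, so NG runs along (−sin 163°, cos 163°); with |NG| = 37.9, G = (26.37, -40.28). Then |AG| = |G − A| = 48.14.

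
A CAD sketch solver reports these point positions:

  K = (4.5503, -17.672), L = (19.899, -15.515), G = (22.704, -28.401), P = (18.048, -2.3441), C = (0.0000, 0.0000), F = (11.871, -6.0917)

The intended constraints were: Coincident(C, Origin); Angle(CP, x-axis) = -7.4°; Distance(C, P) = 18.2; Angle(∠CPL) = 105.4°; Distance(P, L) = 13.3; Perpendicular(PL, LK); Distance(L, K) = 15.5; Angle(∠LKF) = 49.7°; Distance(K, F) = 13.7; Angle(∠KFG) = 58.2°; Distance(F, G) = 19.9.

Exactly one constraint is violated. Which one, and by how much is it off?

Distance(F, G) = 19.9 — off by 4.90.

C = (0.00, 0.00) ✓; CP at -7.400° ✓; |CP| = 18.20 ✓; ∠CPL = 105.4° ✓; |PL| = 13.30 ✓; ∠(PL, LK) = 90.00° ✓; |LK| = 15.50 ✓; ∠LKF = 49.70° ✓; |KF| = 13.70 ✓; ∠KFG = 58.20° ✓; |FG| = 24.80 ✗.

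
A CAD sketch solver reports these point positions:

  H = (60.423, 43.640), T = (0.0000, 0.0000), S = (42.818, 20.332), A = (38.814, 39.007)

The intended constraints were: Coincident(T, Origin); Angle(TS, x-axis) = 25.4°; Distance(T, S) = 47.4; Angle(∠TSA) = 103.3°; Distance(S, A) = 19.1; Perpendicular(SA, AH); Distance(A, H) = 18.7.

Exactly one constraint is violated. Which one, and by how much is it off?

Distance(A, H) = 18.7 — off by 3.40.

T = (0.00, 0.00) ✓; TS at 25.40° ✓; |TS| = 47.40 ✓; ∠TSA = 103.3° ✓; |SA| = 19.10 ✓; ∠(SA, AH) = 90.00° ✓; |AH| = 22.10 ✗.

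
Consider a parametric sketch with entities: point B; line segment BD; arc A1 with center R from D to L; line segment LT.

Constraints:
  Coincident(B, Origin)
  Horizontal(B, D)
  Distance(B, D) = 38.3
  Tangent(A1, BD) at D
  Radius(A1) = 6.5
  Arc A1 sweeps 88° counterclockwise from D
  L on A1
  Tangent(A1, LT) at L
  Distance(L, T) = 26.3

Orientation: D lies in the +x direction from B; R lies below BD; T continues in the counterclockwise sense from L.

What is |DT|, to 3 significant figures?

33.4

B is at the origin; BD is horizontal with |BD| = 38.3 and D on the +x side, so D = (38.3, 0.00). The tangent condition forces RD to be normal to BD, so R = D + (0, -6.5) = (38.3, -6.50). On A1, D sits at bearing 90° from R; an 88° counterclockwise sweep puts L at bearing 178°, so L = R + 6.5·(cos 178°, sin 178°) = (31.8, -6.27). The tangent condition forces RL to be normal to LT, so LT runs along (−sin 178°, cos 178°); with |LT| = 26.3, T = (30.9, -32.6). Then |DT| = |T − D| = 33.4.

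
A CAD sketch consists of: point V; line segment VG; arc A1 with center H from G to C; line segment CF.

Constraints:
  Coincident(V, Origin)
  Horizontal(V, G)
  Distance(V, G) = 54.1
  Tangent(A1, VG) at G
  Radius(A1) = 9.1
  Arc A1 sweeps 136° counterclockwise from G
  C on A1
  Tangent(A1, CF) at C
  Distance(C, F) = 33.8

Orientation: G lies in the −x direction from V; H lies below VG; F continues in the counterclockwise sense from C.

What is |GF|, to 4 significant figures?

43.06

V is at the origin; V and G share the same y with |VG| = 54.1 and G on the −x side, so G = (-54.10, 0.000). Since A1 is tangent to VG there, HG ⟂ VG, so H = G + (0, -9.1) = (-54.10, -9.100). On A1, G sits at bearing 90° from H; a 136° counterclockwise sweep puts C at bearing 226°, so C = H + 9.1·(cos 226°, sin 226°) = (-60.42, -15.65). Tangency of A1 to CF means the radius HC is perpendicular to CF, so CF runs along (−sin 226°, cos 226°); with |CF| = 33.8, F = (-36.11, -39.13). Then |GF| = |F − G| = 43.06.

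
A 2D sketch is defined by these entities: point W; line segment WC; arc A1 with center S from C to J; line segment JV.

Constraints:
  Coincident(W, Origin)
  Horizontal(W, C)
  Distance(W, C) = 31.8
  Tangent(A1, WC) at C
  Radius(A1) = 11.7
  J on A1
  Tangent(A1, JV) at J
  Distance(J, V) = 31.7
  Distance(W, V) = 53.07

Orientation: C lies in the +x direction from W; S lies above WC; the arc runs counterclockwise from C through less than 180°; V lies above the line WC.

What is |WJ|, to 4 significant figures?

45.52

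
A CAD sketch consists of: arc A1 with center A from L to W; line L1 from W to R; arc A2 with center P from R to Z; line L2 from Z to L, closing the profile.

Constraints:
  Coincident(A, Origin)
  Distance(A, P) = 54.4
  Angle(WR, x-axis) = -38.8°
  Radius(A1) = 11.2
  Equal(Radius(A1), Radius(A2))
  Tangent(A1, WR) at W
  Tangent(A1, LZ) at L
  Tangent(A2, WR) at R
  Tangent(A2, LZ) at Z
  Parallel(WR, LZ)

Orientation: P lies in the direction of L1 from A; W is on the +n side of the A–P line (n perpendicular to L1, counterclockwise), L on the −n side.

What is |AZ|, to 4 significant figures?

55.54

The slot axis is L1's direction at -38.8°, so u = (cos -38.8°, sin -38.8°) = (0.7793, -0.6266) and n = (−sin -38.8°, cos -38.8°) = (0.6266, 0.7793). A is at the origin and P lies 54.4 along u from A, so P = 54.4·u = (42.40, -34.09). Tangency of A1 to both parallel lines with radius 11.2 puts W and L at A ± 11.2·n: W = (7.018, 8.729), L = (-7.018, -8.729). Equal radii place R and Z the same way about P: R = P + 11.2·n = (49.41, -25.36), Z = P − 11.2·n = (35.38, -42.82). Then |AZ| = |Z − A| = 55.54.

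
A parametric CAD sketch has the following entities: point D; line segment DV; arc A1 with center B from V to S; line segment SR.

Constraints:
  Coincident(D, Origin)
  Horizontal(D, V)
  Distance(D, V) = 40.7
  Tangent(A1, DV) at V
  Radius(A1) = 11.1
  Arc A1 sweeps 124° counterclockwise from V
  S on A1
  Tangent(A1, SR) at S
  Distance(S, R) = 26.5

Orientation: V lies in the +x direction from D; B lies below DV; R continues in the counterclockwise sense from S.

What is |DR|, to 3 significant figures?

60.7

D is at the origin; D and V share the same y with |DV| = 40.7 and V on the +x side, so V = (40.7, 0.00). The tangent condition forces BV to be normal to DV, so B = V + (0, -11.1) = (40.7, -11.1). On A1, V sits at bearing 90° from B; a 124° counterclockwise sweep puts S at bearing 214°, so S = B + 11.1·(cos 214°, sin 214°) = (31.5, -17.3). Tangency of A1 to SR means the radius BS is perpendicular to SR, so SR runs along (−sin 214°, cos 214°); with |SR| = 26.5, R = (46.3, -39.3). Then |DR| = |R − D| = 60.7.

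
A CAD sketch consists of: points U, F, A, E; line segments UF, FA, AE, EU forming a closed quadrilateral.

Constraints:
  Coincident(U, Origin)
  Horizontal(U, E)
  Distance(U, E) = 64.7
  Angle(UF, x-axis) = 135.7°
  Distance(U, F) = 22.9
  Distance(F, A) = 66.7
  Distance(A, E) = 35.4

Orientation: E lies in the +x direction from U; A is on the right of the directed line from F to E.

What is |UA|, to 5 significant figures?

44.187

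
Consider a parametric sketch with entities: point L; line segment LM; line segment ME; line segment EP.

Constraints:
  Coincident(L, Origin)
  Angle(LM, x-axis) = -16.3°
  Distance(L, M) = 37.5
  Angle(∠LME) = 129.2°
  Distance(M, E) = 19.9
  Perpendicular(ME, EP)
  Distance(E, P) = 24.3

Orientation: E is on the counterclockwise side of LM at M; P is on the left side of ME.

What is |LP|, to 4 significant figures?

43.86

∠LME = 129.2°, so ME runs at -16.3° + (180° − 129.2°) = 34.50° from the x-axis; with |ME| = 19.9, E = M + 19.9·(cos 34.50°, sin 34.50°) = (52.39, 0.7465). ME is perpendicular to EP; with |EP| = 24.3 on the left of ME, P = E + 24.3·(-0.5664, 0.8241) = (38.63, 20.77). Then |LP| = |P − L| = 43.86.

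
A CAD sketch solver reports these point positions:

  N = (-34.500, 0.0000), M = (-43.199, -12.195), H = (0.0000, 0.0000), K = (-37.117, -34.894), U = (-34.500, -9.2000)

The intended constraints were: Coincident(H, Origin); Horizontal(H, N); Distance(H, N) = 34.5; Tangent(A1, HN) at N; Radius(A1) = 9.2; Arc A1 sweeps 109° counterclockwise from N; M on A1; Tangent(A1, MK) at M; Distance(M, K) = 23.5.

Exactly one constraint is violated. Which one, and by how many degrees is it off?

Tangent(A1, MK) at M — off by 4.00°.

H = (0.00, 0.00) ✓; H.y = 0.00, N.y = 0.00 ✓; |HN| = 34.50 ✓; ∠(UN, NH) = 90.00° ✓; |UN| = 9.200 ✓; bearing(U→M) − bearing(U→N) = 109.0° ✓; |UM| = 9.200 ✓; ∠(UM, MK) = 94.00° ✗; |MK| = 23.50 ✓.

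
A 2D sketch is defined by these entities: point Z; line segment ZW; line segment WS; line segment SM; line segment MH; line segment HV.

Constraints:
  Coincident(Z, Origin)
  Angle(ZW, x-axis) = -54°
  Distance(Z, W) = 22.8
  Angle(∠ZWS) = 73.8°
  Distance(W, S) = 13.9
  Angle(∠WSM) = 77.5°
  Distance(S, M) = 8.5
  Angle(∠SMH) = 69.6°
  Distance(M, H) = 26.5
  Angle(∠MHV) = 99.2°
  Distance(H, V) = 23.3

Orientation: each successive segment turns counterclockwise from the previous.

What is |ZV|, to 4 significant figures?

49.85

Z is at the origin; ZW runs at -54.0° with length 22.8, so W = (13.40, -18.45). ∠ZWS = 73.8° gives WS at 52.20° from the x-axis; with |WS| = 13.9, S = (21.92, -7.462). ∠WSM = 77.5° gives SM at 154.7° from the x-axis; with |SM| = 8.5, M = (14.24, -3.830). ∠SMH = 69.6° gives MH at -94.90° from the x-axis; with |MH| = 26.5, H = (11.97, -30.23). ∠MHV = 99.2° gives HV at -14.10° from the x-axis; with |HV| = 23.3, V = (34.57, -35.91). Then |ZV| = |V − Z| = 49.85.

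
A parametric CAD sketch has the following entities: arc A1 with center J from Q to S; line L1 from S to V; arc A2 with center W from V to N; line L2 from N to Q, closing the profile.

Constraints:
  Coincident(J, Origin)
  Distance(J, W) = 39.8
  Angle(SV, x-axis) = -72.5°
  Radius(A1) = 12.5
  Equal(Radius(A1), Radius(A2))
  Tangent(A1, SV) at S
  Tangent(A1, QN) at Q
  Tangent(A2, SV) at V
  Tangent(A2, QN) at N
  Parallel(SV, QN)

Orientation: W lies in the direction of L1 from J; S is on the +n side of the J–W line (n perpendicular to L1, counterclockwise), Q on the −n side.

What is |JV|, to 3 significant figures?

41.7

The slot axis is L1's direction at -72.5°, so u = (cos -72.5°, sin -72.5°) = (0.301, -0.954) and n = (−sin -72.5°, cos -72.5°) = (0.954, 0.301). J is at the origin and W lies 39.8 along u from J, so W = 39.8·u = (12.0, -38.0). Tangency of A1 to both parallel lines with radius 12.5 puts S and Q at J ± 12.5·n: S = (11.9, 3.76), Q = (-11.9, -3.76). Equal radii place V and N the same way about W: V = W + 12.5·n = (23.9, -34.2), N = W − 12.5·n = (0.0466, -41.7). Then |JV| = |V − J| = 41.7.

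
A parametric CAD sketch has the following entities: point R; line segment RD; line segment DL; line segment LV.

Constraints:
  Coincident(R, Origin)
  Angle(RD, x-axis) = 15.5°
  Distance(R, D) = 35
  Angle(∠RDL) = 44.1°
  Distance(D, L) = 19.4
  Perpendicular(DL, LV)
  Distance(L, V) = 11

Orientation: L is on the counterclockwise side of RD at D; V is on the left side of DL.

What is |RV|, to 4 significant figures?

14.54

R is at the origin; RD runs at 15.5° with length 35.0, so D = 35.0·(cos 15.5°, sin 15.5°) = (33.73, 9.353). ∠RDL = 44.1°, so DL runs at 15.5° + (180° − 44.1°) = 151.4° from the x-axis; with |DL| = 19.4, L = D + 19.4·(cos 151.4°, sin 151.4°) = (16.69, 18.64). DL ⟂ LV; with |LV| = 11.0 on the left of DL, V = L + 11.0·(-0.4787, -0.8780) = (11.43, 8.982). Then |RV| = |V − R| = 14.54.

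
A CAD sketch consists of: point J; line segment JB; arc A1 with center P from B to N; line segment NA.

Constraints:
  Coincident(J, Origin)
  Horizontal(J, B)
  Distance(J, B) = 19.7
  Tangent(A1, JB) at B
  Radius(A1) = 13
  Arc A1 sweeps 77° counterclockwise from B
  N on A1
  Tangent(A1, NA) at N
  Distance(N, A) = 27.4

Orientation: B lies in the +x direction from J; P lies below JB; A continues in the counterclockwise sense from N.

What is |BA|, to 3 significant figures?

41.3

J is at the origin; J and B share the same y with |JB| = 19.7 and B on the +x side, so B = (19.7, 0.00). The tangent condition forces PB to be normal to JB, so P = B + (0, -13) = (19.7, -13.0). On A1, B sits at bearing 90° from P; a 77° counterclockwise sweep puts N at bearing 167°, so N = P + 13.0·(cos 167°, sin 167°) = (7.03, -10.1). A1 meets NA tangentially, so PN is at right angles to NA, so NA runs along (−sin 167°, cos 167°); with |NA| = 27.4, A = (0.870, -36.8). Then |BA| = |A − B| = 41.3.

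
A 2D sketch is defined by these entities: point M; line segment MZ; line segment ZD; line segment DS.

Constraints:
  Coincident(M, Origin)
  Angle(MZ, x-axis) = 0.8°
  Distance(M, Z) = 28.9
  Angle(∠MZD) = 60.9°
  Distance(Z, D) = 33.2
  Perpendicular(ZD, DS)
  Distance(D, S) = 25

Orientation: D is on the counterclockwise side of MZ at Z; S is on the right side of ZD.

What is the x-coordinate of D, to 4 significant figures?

12.35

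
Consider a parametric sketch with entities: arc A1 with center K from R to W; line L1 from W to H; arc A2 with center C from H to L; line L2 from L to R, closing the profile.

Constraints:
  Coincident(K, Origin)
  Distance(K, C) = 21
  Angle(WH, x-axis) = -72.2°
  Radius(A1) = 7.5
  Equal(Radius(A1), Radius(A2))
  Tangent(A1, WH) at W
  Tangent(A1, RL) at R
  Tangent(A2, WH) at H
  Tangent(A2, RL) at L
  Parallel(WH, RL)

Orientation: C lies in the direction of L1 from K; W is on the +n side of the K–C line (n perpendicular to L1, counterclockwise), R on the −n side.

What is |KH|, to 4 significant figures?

22.30

Tangency of A1 to both parallel lines with radius 7.5 puts W and R at K ± 7.5·n: W = (7.141, 2.293), R = (-7.141, -2.293). Equal radii place H and L the same way about C: H = C + 7.5·n = (13.56, -17.70), L = C − 7.5·n = (-0.7214, -22.29). Then |KH| = |H − K| = 22.30.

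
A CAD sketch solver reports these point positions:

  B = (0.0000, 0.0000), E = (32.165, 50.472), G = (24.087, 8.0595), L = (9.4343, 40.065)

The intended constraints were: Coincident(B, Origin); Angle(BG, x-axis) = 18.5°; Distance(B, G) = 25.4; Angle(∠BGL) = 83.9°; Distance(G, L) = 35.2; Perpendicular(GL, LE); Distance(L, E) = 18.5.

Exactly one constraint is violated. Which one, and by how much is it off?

Distance(L, E) = 18.5 — off by 6.50.

B = (0.00, 0.00) ✓; BG at 18.50° ✓; |BG| = 25.40 ✓; ∠BGL = 83.90° ✓; |GL| = 35.20 ✓; ∠(GL, LE) = 90.00° ✓; |LE| = 25.00 ✗.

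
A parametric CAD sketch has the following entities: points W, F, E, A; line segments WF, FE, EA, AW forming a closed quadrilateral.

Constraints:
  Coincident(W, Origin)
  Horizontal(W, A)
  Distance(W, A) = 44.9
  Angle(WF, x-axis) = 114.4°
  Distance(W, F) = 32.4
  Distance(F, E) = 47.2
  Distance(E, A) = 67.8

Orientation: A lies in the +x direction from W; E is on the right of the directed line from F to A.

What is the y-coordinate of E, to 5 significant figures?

-17.123

W is at the origin; W and A share the same y with |WA| = 44.9 and A in +x, so A = (44.9, 0). WF runs at 114.4° with |WF| = 32.4, so F = (-13.385, 29.506). E is determined by |FE| = 47.2 and |EA| = 67.8 together: it lies at the intersection of circle(F, 47.2) and circle(A, 67.8). With |FA| = 65.328, the foot of the radical line on FA is 14.532 from F and the perpendicular offset is √(47.2² − 14.532²) = 44.907. Taking the right-of-FA solution: E = (-20.702, -17.123).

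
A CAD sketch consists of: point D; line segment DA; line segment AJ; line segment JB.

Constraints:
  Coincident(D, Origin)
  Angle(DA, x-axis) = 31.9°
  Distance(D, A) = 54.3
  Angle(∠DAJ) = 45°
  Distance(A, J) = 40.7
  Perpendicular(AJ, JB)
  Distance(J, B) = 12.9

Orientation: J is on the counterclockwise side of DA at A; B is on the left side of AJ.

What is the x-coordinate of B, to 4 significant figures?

3.535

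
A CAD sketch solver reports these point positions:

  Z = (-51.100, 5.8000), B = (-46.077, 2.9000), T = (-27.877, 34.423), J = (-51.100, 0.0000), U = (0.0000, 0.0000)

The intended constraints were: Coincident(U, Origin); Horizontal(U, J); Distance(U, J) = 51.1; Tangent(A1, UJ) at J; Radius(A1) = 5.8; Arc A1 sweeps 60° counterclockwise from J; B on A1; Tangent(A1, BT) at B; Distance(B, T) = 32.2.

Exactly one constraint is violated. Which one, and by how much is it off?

Distance(B, T) = 32.2 — off by 4.20.

U = (0.00, 0.00) ✓; U.y = 0.00, J.y = 0.00 ✓; |UJ| = 51.10 ✓; ∠(ZJ, JU) = 90.00° ✓; |ZJ| = 5.800 ✓; bearing(Z→B) − bearing(Z→J) = 60.00° ✓; |ZB| = 5.800 ✓; ∠(ZB, BT) = 90.00° ✓; |BT| = 36.40 ✗.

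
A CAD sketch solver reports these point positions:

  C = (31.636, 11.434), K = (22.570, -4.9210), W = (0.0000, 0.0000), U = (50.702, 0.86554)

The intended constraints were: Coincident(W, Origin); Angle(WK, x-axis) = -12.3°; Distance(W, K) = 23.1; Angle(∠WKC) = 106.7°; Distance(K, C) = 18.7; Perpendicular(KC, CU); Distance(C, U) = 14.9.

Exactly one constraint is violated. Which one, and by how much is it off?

Distance(C, U) = 14.9 — off by 6.90.

W = (0.00, 0.00) ✓; WK at -12.30° ✓; |WK| = 23.10 ✓; ∠WKC = 106.7° ✓; |KC| = 18.70 ✓; ∠(KC, CU) = 90.00° ✓; |CU| = 21.80 ✗.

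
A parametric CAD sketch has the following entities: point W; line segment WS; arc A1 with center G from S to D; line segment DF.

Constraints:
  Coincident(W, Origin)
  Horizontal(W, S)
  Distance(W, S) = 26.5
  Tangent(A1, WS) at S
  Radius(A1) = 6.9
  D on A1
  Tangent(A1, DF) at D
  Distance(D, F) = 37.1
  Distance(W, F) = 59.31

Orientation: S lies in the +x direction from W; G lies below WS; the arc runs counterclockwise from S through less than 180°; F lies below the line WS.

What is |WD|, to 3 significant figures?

23.7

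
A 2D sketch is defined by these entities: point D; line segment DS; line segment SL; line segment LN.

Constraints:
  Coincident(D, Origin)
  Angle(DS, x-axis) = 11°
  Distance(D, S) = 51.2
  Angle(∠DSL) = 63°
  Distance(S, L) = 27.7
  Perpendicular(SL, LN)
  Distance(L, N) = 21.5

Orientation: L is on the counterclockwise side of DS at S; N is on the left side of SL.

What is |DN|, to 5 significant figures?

24.528

D is at the origin; DS runs at 11.0° with length 51.2, so S = 51.2·(cos 11.0°, sin 11.0°) = (50.259, 9.7694). ∠DSL = 63.0°, so SL runs at 11.0° + (180° − 63.0°) = 128.00° from the x-axis; with |SL| = 27.7, L = S + 27.7·(cos 128.00°, sin 128.00°) = (33.205, 31.597). SL ⟂ LN; with |LN| = 21.5 on the left of SL, N = L + 21.5·(-0.78801, -0.61566) = (16.263, 18.361). Then |DN| = |N − D| = 24.528.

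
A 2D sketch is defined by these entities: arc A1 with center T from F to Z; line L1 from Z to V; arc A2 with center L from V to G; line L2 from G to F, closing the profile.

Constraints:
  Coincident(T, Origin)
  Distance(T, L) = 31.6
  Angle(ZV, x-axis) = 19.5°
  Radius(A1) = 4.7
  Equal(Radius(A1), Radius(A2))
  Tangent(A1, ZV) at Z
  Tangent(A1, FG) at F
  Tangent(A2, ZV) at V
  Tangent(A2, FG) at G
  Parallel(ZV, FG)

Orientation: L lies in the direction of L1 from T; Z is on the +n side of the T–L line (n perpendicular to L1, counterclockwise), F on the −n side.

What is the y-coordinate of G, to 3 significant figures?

6.12

The slot axis is L1's direction at 19.5°, so u = (cos 19.5°, sin 19.5°) = (0.943, 0.334) and n = (−sin 19.5°, cos 19.5°) = (-0.334, 0.943). T is at the origin and L lies 31.6 along u from T, so L = 31.6·u = (29.8, 10.5). Tangency of A1 to both parallel lines with radius 4.7 puts Z and F at T ± 4.7·n: Z = (-1.57, 4.43), F = (1.57, -4.43). Equal radii place V and G the same way about L: V = L + 4.7·n = (28.2, 15.0), G = L − 4.7·n = (31.4, 6.12). So G.y = 6.12.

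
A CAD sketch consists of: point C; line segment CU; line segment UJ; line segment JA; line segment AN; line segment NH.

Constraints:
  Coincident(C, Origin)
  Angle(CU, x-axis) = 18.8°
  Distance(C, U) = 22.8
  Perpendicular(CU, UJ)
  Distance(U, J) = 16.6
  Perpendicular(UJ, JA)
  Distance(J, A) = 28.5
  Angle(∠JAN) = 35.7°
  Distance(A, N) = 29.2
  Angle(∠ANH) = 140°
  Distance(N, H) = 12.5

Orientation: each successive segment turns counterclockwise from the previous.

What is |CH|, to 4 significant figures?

30.48

∠JAN = 35.7° gives AN at -16.90° from the x-axis; with |AN| = 29.2, N = (17.19, 5.389). ∠ANH = 140.0° gives NH at 23.10° from the x-axis; with |NH| = 12.5, H = (28.69, 10.29). Then |CH| = |H − C| = 30.48.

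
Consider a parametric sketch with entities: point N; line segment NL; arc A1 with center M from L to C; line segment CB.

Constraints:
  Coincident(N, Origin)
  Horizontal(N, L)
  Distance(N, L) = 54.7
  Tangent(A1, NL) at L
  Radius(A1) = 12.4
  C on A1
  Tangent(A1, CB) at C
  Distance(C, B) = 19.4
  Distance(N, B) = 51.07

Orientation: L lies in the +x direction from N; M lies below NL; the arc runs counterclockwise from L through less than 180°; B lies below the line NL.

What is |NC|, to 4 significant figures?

43.85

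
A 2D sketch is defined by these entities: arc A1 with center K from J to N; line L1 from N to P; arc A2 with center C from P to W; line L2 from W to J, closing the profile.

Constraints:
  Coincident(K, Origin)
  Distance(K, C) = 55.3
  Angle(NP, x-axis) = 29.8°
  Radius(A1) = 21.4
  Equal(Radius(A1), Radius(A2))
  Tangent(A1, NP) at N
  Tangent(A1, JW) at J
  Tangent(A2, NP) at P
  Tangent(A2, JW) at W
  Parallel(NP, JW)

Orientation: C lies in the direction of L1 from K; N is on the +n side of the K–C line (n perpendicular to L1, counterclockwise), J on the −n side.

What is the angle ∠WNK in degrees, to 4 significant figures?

52.26°

The slot axis is L1's direction at 29.8°, so u = (cos 29.8°, sin 29.8°) = (0.8678, 0.4970) and n = (−sin 29.8°, cos 29.8°) = (-0.4970, 0.8678). K is at the origin and C lies 55.3 along u from K, so C = 55.3·u = (47.99, 27.48). Tangency of A1 to both parallel lines with radius 21.4 puts N and J at K ± 21.4·n: N = (-10.64, 18.57), J = (10.64, -18.57). Equal radii place P and W the same way about C: P = C + 21.4·n = (37.35, 46.05), W = C − 21.4·n = (58.62, 8.912). Then cos ∠WNK = NW·NK / (|NW||NK|), giving 52.26°.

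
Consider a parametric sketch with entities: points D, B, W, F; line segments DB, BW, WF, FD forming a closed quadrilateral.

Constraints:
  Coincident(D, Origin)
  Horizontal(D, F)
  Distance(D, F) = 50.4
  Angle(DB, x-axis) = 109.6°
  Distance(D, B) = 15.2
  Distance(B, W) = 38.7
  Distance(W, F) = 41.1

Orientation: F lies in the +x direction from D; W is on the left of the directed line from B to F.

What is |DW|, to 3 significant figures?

44.4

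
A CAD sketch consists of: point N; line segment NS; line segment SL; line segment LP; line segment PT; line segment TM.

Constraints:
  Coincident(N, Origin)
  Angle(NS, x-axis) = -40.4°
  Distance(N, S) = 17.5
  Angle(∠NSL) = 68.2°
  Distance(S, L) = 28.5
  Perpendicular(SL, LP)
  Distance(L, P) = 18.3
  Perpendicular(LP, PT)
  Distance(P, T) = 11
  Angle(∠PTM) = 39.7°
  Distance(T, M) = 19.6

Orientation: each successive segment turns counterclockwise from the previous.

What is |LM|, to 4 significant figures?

7.075

N is at the origin; NS runs at -40.4° with length 17.5, so S = (13.33, -11.34). ∠NSL = 68.2° gives SL at 71.40° from the x-axis; with |SL| = 28.5, L = (22.42, 15.67). SL ⟂ LP, so LP runs at 161.4°; with |LP| = 18.3, P = (5.073, 21.51). LP is perpendicular to PT, so PT runs at -108.6°; with |PT| = 11.0, T = (1.565, 11.08). ∠PTM = 39.7° gives TM at 31.70° from the x-axis; with |TM| = 19.6, M = (18.24, 21.38). Then |LM| = |M − L| = 7.075.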